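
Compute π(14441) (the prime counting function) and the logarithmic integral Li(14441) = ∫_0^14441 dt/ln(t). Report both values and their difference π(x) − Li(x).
π(14441) = 1693;  Li(14441) ≈ 1718.38;  π(x) − Li(x) ≈ -25.38.

Direct count of primes ≤ 14441 gives π(14441) = 1693. Numerical evaluation of the logarithmic integral gives Li(14441) ≈ 1718.38. The difference π(x) − Li(x) ≈ -25.38 is typically negative for small/moderate x (Li(x) overestimates), though Littlewood's theorem shows this sign changes infinitely often.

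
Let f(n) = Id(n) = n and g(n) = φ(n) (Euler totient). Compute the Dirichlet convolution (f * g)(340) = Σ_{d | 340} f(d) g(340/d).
(Id * φ)(340) = 2376

Divisors of 340: [1, 2, 4, 5, 10, 17, 20, 34, 68, 85, 170, 340]. For each d | 340:
  d = 1: Id(1) · φ(340/1) = 1 · 128 = 128
  d = 2: Id(2) · φ(340/2) = 2 · 64 = 128
  d = 4: Id(4) · φ(340/4) = 4 · 64 = 256
  d = 5: Id(5) · φ(340/5) = 5 · 32 = 160
  d = 10: Id(10) · φ(340/10) = 10 · 16 = 160
  d = 17: Id(17) · φ(340/17) = 17 · 8 = 136
  d = 20: Id(20) · φ(340/20) = 20 · 16 = 320
  d = 34: Id(34) · φ(340/34) = 34 · 4 = 136
  d = 68: Id(68) · φ(340/68) = 68 · 4 = 272
  d = 85: Id(85) · φ(340/85) = 85 · 2 = 170
  d = 170: Id(170) · φ(340/170) = 170 · 1 = 170
  d = 340: Id(340) · φ(340/340) = 340 · 1 = 340
Summing: (Id * φ)(340) = 128 + 128 + 256 + 160 + 160 + 136 + 320 + 136 + 272 + 170 + 170 + 340 = 2376.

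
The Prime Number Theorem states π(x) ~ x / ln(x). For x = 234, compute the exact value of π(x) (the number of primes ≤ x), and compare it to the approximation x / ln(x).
π(234) = 51;  x/ln(x) ≈ 42.89;  relative error ≈ 15.89%.

Directly count primes up to 234: π(234) = 51. The PNT approximation gives 234/ln(234) ≈ 234/5.45532 ≈ 42.89. Relative error (π(x) − x/ln(x)) / π(x) ≈ 15.89%; the approximation is known to undercount slightly (Li(x) is a better estimate).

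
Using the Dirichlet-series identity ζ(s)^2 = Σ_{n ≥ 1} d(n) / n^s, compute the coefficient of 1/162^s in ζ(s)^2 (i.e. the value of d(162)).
d(162) = 10

ζ(s)^2 = (Σ 1/m^s)(Σ 1/k^s). The coefficient of 1/n^s in the product is the number of ordered pairs (m, k) with mk = n, which equals d(n). For n = 162, divisors are [1, 2, 3, 6, 9, 18, 27, 54, 81, 162], so d(162) = 10.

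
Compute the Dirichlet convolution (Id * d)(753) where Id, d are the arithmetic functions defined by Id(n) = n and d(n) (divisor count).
(Id * d)(753) = 1265

Divisors of 753: [1, 3, 251, 753]. For each d | 753:
  d = 1: Id(1) · d(753/1) = 1 · 4 = 4
  d = 3: Id(3) · d(753/3) = 3 · 2 = 6
  d = 251: Id(251) · d(753/251) = 251 · 2 = 502
  d = 753: Id(753) · d(753/753) = 753 · 1 = 753
Summing: (Id * d)(753) = 4 + 6 + 502 + 753 = 1265.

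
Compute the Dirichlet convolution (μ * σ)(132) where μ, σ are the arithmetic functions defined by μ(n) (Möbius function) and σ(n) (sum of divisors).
(μ * σ)(132) = 132

Divisors of 132: [1, 2, 3, 4, 6, 11, 12, 22, 33, 44, 66, 132]. For each d | 132:
  d = 1: μ(1) · σ(132/1) = 1 · 336 = 336
  d = 2: μ(2) · σ(132/2) = -1 · 144 = -144
  d = 3: μ(3) · σ(132/3) = -1 · 84 = -84
  d = 4: μ(4) · σ(132/4) = 0 · 48 = 0
  d = 6: μ(6) · σ(132/6) = 1 · 36 = 36
  d = 11: μ(11) · σ(132/11) = -1 · 28 = -28
  d = 12: μ(12) · σ(132/12) = 0 · 12 = 0
  d = 22: μ(22) · σ(132/22) = 1 · 12 = 12
  d = 33: μ(33) · σ(132/33) = 1 · 7 = 7
  d = 44: μ(44) · σ(132/44) = 0 · 4 = 0
  d = 66: μ(66) · σ(132/66) = -1 · 3 = -3
  d = 132: μ(132) · σ(132/132) = 0 · 1 = 0
Summing: (μ * σ)(132) = 336 + -144 + -84 + 0 + 36 + -28 + 0 + 12 + 7 + 0 + -3 + 0 = 132.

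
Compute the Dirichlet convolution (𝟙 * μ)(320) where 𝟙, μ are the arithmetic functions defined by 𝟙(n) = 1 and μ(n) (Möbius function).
(𝟙 * μ)(320) = 0

Divisors of 320: [1, 2, 4, 5, 8, 10, 16, 20, 32, 40, 64, 80, 160, 320]. For each d | 320:
  d = 1: 𝟙(1) · μ(320/1) = 1 · 0 = 0
  d = 2: 𝟙(2) · μ(320/2) = 1 · 0 = 0
  d = 4: 𝟙(4) · μ(320/4) = 1 · 0 = 0
  d = 5: 𝟙(5) · μ(320/5) = 1 · 0 = 0
  d = 8: 𝟙(8) · μ(320/8) = 1 · 0 = 0
  d = 10: 𝟙(10) · μ(320/10) = 1 · 0 = 0
  d = 16: 𝟙(16) · μ(320/16) = 1 · 0 = 0
  d = 20: 𝟙(20) · μ(320/20) = 1 · 0 = 0
  d = 32: 𝟙(32) · μ(320/32) = 1 · 1 = 1
  d = 40: 𝟙(40) · μ(320/40) = 1 · 0 = 0
  d = 64: 𝟙(64) · μ(320/64) = 1 · -1 = -1
  d = 80: 𝟙(80) · μ(320/80) = 1 · 0 = 0
  d = 160: 𝟙(160) · μ(320/160) = 1 · -1 = -1
  d = 320: 𝟙(320) · μ(320/320) = 1 · 1 = 1
Summing: (𝟙 * μ)(320) = 0 + 0 + 0 + 0 + 0 + 0 + 0 + 0 + 1 + 0 + -1 + 0 + -1 + 1 = 0.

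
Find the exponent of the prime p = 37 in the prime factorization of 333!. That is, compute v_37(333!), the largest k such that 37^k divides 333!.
v_37(333!) = 9

Legendre's formula: v_p(n!) = Σ_{k ≥ 1} ⌊n / p^k⌋. For p = 37, n = 333, the terms are:
  ⌊333/37^1⌋ = ⌊333/37⌋ = 9
(the next term ⌊333/37^2⌋ = 0, terminating the sum). Summing: v_37(333!) = 9 = 9.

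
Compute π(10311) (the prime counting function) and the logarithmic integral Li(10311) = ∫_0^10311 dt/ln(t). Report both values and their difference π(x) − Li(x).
π(10311) = 1264;  Li(10311) ≈ 1279.85;  π(x) − Li(x) ≈ -15.85.

Direct count of primes ≤ 10311 gives π(10311) = 1264. Numerical evaluation of the logarithmic integral gives Li(10311) ≈ 1279.85. The difference π(x) − Li(x) ≈ -15.85 is typically negative for small/moderate x (Li(x) overestimates), though Littlewood's theorem shows this sign changes infinitely often.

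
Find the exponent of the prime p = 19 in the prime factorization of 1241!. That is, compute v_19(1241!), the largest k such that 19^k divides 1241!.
v_19(1241!) = 68

Legendre's formula: v_p(n!) = Σ_{k ≥ 1} ⌊n / p^k⌋. For p = 19, n = 1241, the terms are:
  ⌊1241/19^1⌋ = ⌊1241/19⌋ = 65
  ⌊1241/19^2⌋ = ⌊1241/361⌋ = 3
(the next term ⌊1241/19^3⌋ = 0, terminating the sum). Summing: v_19(1241!) = 65 + 3 = 68.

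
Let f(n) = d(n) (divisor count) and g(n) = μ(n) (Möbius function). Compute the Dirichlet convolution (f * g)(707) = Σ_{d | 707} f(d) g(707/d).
(d * μ)(707) = 1

Divisors of 707: [1, 7, 101, 707]. For each d | 707:
  d = 1: d(1) · μ(707/1) = 1 · 1 = 1
  d = 7: d(7) · μ(707/7) = 2 · -1 = -2
  d = 101: d(101) · μ(707/101) = 2 · -1 = -2
  d = 707: d(707) · μ(707/707) = 4 · 1 = 4
Summing: (d * μ)(707) = 1 + -2 + -2 + 4 = 1.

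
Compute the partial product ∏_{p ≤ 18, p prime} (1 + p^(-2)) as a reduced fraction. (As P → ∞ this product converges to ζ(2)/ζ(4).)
∏ = 17690000/11792781

The primes p ≤ 18 are [2, 3, 5, 7, 11, 13, 17]. For each, (1 + 1/p^2) = (p^2 + 1)/p^2. Multiplying these fractions over p ∈ [2, 3, 5, 7, 11, 13, 17] gives 17690000/11792781. (In the limit P → ∞ this tends to ζ(2)/ζ(4).)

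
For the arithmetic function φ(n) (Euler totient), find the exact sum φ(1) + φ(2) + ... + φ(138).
Σ_{n ≤ 138} φ(n) = 5814

Compute φ(n) for each 1 ≤ n ≤ 138: φ(1) = 1, φ(2) = 1, φ(3) = 2, φ(4) = 2, φ(5) = 4, φ(6) = 2, φ(7) = 6, φ(8) = 4, φ(9) = 6, φ(10) = 4, φ(11) = 10, φ(12) = 4, φ(13) = 12, φ(14) = 6, φ(15) = 8, φ(16) = 8, φ(17) = 16, φ(18) = 6, φ(19) = 18, φ(20) = 8, φ(21) = 12, φ(22) = 10, φ(23) = 22, φ(24) = 8, φ(25) = 20, φ(26) = 12, φ(27) = 18, φ(28) = 12, φ(29) = 28, φ(30) = 8, φ(31) = 30, φ(32) = 16, φ(33) = 20, φ(34) = 16, φ(35) = 24, φ(36) = 12, φ(37) = 36, φ(38) = 18, φ(39) = 24, φ(40) = 16, φ(41) = 40, φ(42) = 12, φ(43) = 42, φ(44) = 20, φ(45) = 24, φ(46) = 22, φ(47) = 46, φ(48) = 16, φ(49) = 42, φ(50) = 20, φ(51) = 32, φ(52) = 24, φ(53) = 52, φ(54) = 18, φ(55) = 40, φ(56) = 24, φ(57) = 36, φ(58) = 28, φ(59) = 58, φ(60) = 16, φ(61) = 60, φ(62) = 30, φ(63) = 36, φ(64) = 32, φ(65) = 48, φ(66) = 20, φ(67) = 66, φ(68) = 32, φ(69) = 44, φ(70) = 24, φ(71) = 70, φ(72) = 24, φ(73) = 72, φ(74) = 36, φ(75) = 40, φ(76) = 36, φ(77) = 60, φ(78) = 24, φ(79) = 78, φ(80) = 32, φ(81) = 54, φ(82) = 40, φ(83) = 82, φ(84) = 24, φ(85) = 64, φ(86) = 42, φ(87) = 56, φ(88) = 40, φ(89) = 88, φ(90) = 24, φ(91) = 72, φ(92) = 44, φ(93) = 60, φ(94) = 46, φ(95) = 72, φ(96) = 32, φ(97) = 96, φ(98) = 42, φ(99) = 60, φ(100) = 40, φ(101) = 100, φ(102) = 32, φ(103) = 102, φ(104) = 48, φ(105) = 48, φ(106) = 52, φ(107) = 106, φ(108) = 36, φ(109) = 108, φ(110) = 40, φ(111) = 72, φ(112) = 48, φ(113) = 112, φ(114) = 36, φ(115) = 88, φ(116) = 56, φ(117) = 72, φ(118) = 58, φ(119) = 96, φ(120) = 32, φ(121) = 110, φ(122) = 60, φ(123) = 80, φ(124) = 60, φ(125) = 100, φ(126) = 36, φ(127) = 126, φ(128) = 64, φ(129) = 84, φ(130) = 48, φ(131) = 130, φ(132) = 40, φ(133) = 108, φ(134) = 66, φ(135) = 72, φ(136) = 64, φ(137) = 136, φ(138) = 44. Summing all 138 values: 5814. (Average order: Σ_{n ≤ x} φ(n) ~ (3/π²) x². For x = 138, (3/π²)·138² ≈ 5788.68.)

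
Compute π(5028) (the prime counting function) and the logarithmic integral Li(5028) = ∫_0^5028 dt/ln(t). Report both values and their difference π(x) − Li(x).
π(5028) = 674;  Li(5028) ≈ 687.57;  π(x) − Li(x) ≈ -13.57.

Direct count of primes ≤ 5028 gives π(5028) = 674. Numerical evaluation of the logarithmic integral gives Li(5028) ≈ 687.57. The difference π(x) − Li(x) ≈ -13.57 is typically negative for small/moderate x (Li(x) overestimates), though Littlewood's theorem shows this sign changes infinitely often.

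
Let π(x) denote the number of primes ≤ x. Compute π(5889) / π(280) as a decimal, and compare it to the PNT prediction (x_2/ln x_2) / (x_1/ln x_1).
π(5889)/π(280) = 775/59 ≈ 13.1356;  PNT prediction ≈ 13.6521.

π(280) = 59 and π(5889) = 775, so π(5889)/π(280) ≈ 13.1356. The PNT-predicted ratio is (5889/ln(5889)) / (280/ln(280)) ≈ 13.6521. The two agree to within a few percent, as expected.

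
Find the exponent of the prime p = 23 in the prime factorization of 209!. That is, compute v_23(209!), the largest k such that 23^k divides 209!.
v_23(209!) = 9

Legendre's formula: v_p(n!) = Σ_{k ≥ 1} ⌊n / p^k⌋. For p = 23, n = 209, the terms are:
  ⌊209/23^1⌋ = ⌊209/23⌋ = 9
(the next term ⌊209/23^2⌋ = 0, terminating the sum). Summing: v_23(209!) = 9 = 9.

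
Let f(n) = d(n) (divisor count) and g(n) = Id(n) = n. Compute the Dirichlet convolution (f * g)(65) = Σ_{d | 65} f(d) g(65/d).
(d * Id)(65) = 105

Divisors of 65: [1, 5, 13, 65]. For each d | 65:
  d = 1: d(1) · Id(65/1) = 1 · 65 = 65
  d = 5: d(5) · Id(65/5) = 2 · 13 = 26
  d = 13: d(13) · Id(65/13) = 2 · 5 = 10
  d = 65: d(65) · Id(65/65) = 4 · 1 = 4
Summing: (d * Id)(65) = 65 + 26 + 10 + 4 = 105.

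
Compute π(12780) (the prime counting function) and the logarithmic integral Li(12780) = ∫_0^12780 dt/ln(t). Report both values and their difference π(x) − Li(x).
π(12780) = 1523;  Li(12780) ≈ 1543.86;  π(x) − Li(x) ≈ -20.86.

Direct count of primes ≤ 12780 gives π(12780) = 1523. Numerical evaluation of the logarithmic integral gives Li(12780) ≈ 1543.86. The difference π(x) − Li(x) ≈ -20.86 is typically negative for small/moderate x (Li(x) overestimates), though Littlewood's theorem shows this sign changes infinitely often.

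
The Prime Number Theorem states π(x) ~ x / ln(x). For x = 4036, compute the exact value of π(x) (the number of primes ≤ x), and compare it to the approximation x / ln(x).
π(4036) = 557;  x/ln(x) ≈ 486.09;  relative error ≈ 12.73%.

Directly count primes up to 4036: π(4036) = 557. The PNT approximation gives 4036/ln(4036) ≈ 4036/8.30301 ≈ 486.09. Relative error (π(x) − x/ln(x)) / π(x) ≈ 12.73%; the approximation is known to undercount slightly (Li(x) is a better estimate).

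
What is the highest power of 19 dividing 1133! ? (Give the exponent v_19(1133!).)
v_19(1133!) = 62

Legendre's formula: v_p(n!) = Σ_{k ≥ 1} ⌊n / p^k⌋. For p = 19, n = 1133, the terms are:
  ⌊1133/19^1⌋ = ⌊1133/19⌋ = 59
  ⌊1133/19^2⌋ = ⌊1133/361⌋ = 3
(the next term ⌊1133/19^3⌋ = 0, terminating the sum). Summing: v_19(1133!) = 59 + 3 = 62.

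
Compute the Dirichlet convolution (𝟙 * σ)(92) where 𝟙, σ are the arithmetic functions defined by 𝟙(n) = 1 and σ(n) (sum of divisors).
(𝟙 * σ)(92) = 275

Divisors of 92: [1, 2, 4, 23, 46, 92]. For each d | 92:
  d = 1: 𝟙(1) · σ(92/1) = 1 · 168 = 168
  d = 2: 𝟙(2) · σ(92/2) = 1 · 72 = 72
  d = 4: 𝟙(4) · σ(92/4) = 1 · 24 = 24
  d = 23: 𝟙(23) · σ(92/23) = 1 · 7 = 7
  d = 46: 𝟙(46) · σ(92/46) = 1 · 3 = 3
  d = 92: 𝟙(92) · σ(92/92) = 1 · 1 = 1
Summing: (𝟙 * σ)(92) = 168 + 72 + 24 + 7 + 3 + 1 = 275.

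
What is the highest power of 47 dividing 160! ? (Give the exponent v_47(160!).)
v_47(160!) = 3

Legendre's formula: v_p(n!) = Σ_{k ≥ 1} ⌊n / p^k⌋. For p = 47, n = 160, the terms are:
  ⌊160/47^1⌋ = ⌊160/47⌋ = 3
(the next term ⌊160/47^2⌋ = 0, terminating the sum). Summing: v_47(160!) = 3 = 3.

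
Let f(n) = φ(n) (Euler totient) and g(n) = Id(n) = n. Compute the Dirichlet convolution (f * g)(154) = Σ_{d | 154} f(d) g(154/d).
(φ * Id)(154) = 819

Divisors of 154: [1, 2, 7, 11, 14, 22, 77, 154]. For each d | 154:
  d = 1: φ(1) · Id(154/1) = 1 · 154 = 154
  d = 2: φ(2) · Id(154/2) = 1 · 77 = 77
  d = 7: φ(7) · Id(154/7) = 6 · 22 = 132
  d = 11: φ(11) · Id(154/11) = 10 · 14 = 140
  d = 14: φ(14) · Id(154/14) = 6 · 11 = 66
  d = 22: φ(22) · Id(154/22) = 10 · 7 = 70
  d = 77: φ(77) · Id(154/77) = 60 · 2 = 120
  d = 154: φ(154) · Id(154/154) = 60 · 1 = 60
Summing: (φ * Id)(154) = 154 + 77 + 132 + 140 + 66 + 70 + 120 + 60 = 819.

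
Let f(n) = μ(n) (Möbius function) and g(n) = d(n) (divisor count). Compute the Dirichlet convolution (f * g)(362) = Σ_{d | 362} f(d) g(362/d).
(μ * d)(362) = 1

Divisors of 362: [1, 2, 181, 362]. For each d | 362:
  d = 1: μ(1) · d(362/1) = 1 · 4 = 4
  d = 2: μ(2) · d(362/2) = -1 · 2 = -2
  d = 181: μ(181) · d(362/181) = -1 · 2 = -2
  d = 362: μ(362) · d(362/362) = 1 · 1 = 1
Summing: (μ * d)(362) = 4 + -2 + -2 + 1 = 1.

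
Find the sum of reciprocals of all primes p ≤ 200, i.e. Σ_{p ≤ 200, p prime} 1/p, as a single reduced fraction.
Σ 1/p = 15202313841027497739047080375538859939135227730139536997746371469607707132833646367/7799922041683461553249199106329813876687996789903550945093032474868511536164700810

π(200) = 46, so the primes ≤ 200 are [2, 3, 5, 7, 11, 13, 17, 19, 23, 29, 31, 37, 41, 43, 47, 53, 59, 61, 67, 71, 73, 79, 83, 89, 97, 101, 103, 107, 109, 113, 127, 131, 137, 139, 149, 151, 157, 163, 167, 173, 179, 181, 191, 193, 197, 199]. Summing 1/p over these primes: 15202313841027497739047080375538859939135227730139536997746371469607707132833646367/7799922041683461553249199106329813876687996789903550945093032474868511536164700810 ≈ 1.9490. Mertens estimate ln ln(200) + 0.2615 ≈ 1.9289.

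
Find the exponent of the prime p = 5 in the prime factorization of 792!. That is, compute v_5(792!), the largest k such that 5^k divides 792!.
v_5(792!) = 196

Legendre's formula: v_p(n!) = Σ_{k ≥ 1} ⌊n / p^k⌋. For p = 5, n = 792, the terms are:
  ⌊792/5^1⌋ = ⌊792/5⌋ = 158
  ⌊792/5^2⌋ = ⌊792/25⌋ = 31
  ⌊792/5^3⌋ = ⌊792/125⌋ = 6
  ⌊792/5^4⌋ = ⌊792/625⌋ = 1
(the next term ⌊792/5^5⌋ = 0, terminating the sum). Summing: v_5(792!) = 158 + 31 + 6 + 1 = 196.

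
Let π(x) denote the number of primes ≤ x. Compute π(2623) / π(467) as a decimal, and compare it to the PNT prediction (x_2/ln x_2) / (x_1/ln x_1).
π(2623)/π(467) = 381/91 ≈ 4.1868;  PNT prediction ≈ 4.3854.

π(467) = 91 and π(2623) = 381, so π(2623)/π(467) ≈ 4.1868. The PNT-predicted ratio is (2623/ln(2623)) / (467/ln(467)) ≈ 4.3854. The two agree to within a few percent, as expected.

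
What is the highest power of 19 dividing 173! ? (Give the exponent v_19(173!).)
v_19(173!) = 9

Legendre's formula: v_p(n!) = Σ_{k ≥ 1} ⌊n / p^k⌋. For p = 19, n = 173, the terms are:
  ⌊173/19^1⌋ = ⌊173/19⌋ = 9
(the next term ⌊173/19^2⌋ = 0, terminating the sum). Summing: v_19(173!) = 9 = 9.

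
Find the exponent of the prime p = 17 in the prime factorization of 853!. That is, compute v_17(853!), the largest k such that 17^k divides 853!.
v_17(853!) = 52

Legendre's formula: v_p(n!) = Σ_{k ≥ 1} ⌊n / p^k⌋. For p = 17, n = 853, the terms are:
  ⌊853/17^1⌋ = ⌊853/17⌋ = 50
  ⌊853/17^2⌋ = ⌊853/289⌋ = 2
(the next term ⌊853/17^3⌋ = 0, terminating the sum). Summing: v_17(853!) = 50 + 2 = 52.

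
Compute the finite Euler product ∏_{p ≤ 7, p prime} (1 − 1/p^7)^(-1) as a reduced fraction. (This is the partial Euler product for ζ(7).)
∏ = 375226779375000/372119874050737

The primes p ≤ 7 are [2, 3, 5, 7]. For each prime, (1 − 1/p^7)^(-1) = p^7 / (p^7 − 1). The product is (1 − 1/2^7)^(-1), (1 − 1/3^7)^(-1), (1 − 1/5^7)^(-1), (1 − 1/7^7)^(-1) = ∏ p^7 / (p^7 − 1) = 375226779375000/372119874050737.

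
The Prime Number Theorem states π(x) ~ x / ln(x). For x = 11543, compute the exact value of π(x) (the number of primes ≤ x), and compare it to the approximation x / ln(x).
π(11543) = 1390;  x/ln(x) ≈ 1234.04;  relative error ≈ 11.22%.

Directly count primes up to 11543: π(11543) = 1390. The PNT approximation gives 11543/ln(11543) ≈ 11543/9.35383 ≈ 1234.04. Relative error (π(x) − x/ln(x)) / π(x) ≈ 11.22%; the approximation is known to undercount slightly (Li(x) is a better estimate).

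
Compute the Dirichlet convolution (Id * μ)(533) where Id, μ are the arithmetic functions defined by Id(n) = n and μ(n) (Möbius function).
(Id * μ)(533) = 480

Divisors of 533: [1, 13, 41, 533]. For each d | 533:
  d = 1: Id(1) · μ(533/1) = 1 · 1 = 1
  d = 13: Id(13) · μ(533/13) = 13 · -1 = -13
  d = 41: Id(41) · μ(533/41) = 41 · -1 = -41
  d = 533: Id(533) · μ(533/533) = 533 · 1 = 533
Summing: (Id * μ)(533) = 1 + -13 + -41 + 533 = 480.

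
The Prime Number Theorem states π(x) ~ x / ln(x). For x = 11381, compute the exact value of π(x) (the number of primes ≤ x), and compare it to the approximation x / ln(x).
π(11381) = 1373;  x/ln(x) ≈ 1218.56;  relative error ≈ 11.25%.

Directly count primes up to 11381: π(11381) = 1373. The PNT approximation gives 11381/ln(11381) ≈ 11381/9.33970 ≈ 1218.56. Relative error (π(x) − x/ln(x)) / π(x) ≈ 11.25%; the approximation is known to undercount slightly (Li(x) is a better estimate).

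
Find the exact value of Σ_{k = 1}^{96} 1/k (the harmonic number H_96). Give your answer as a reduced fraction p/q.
H_96 = 3699322246041458103739317199996707235031/718766754945489455304472257065075294400

Direct summation: H_96 = 1 + 1/2 + ... + 1/96. The least common denominator is lcm(1, ..., 96) = 718766754945489455304472257065075294400; over this denominator the numerator is 718766754945489455304472257065075294400 + 359383377472744727652236128532537647200 + 239588918315163151768157419021691764800 + 179691688736372363826118064266268823600 + 143753350989097891060894451413015058880 + 119794459157581575884078709510845882400 + 102680964992212779329210322437867899200 + 89845844368186181913059032133134411800 + 79862972771721050589385806340563921600 + 71876675494548945530447225706507529440 + 65342432267771768664042932460461390400 + 59897229578790787942039354755422941200 + 55289750380422265792651712081928868800 + 51340482496106389664605161218933949600 + 47917783663032630353631483804338352960 + 44922922184093090956529516066567205900 + 42280397349734673841439544533239723200 + 39931486385860525294692903170281960800 + 37829829207657339752866960898161857600 + 35938337747274472765223612853253764720 + 34226988330737593109736774145955966400 + 32671216133885884332021466230230695200 + 31250728475890845882803141611525012800 + 29948614789395393971019677377711470600 + 28750670197819578212178890282603011776 + 27644875190211132896325856040964434400 + 26620990923907016863128602113521307200 + 25670241248053194832302580609466974800 + 24785060515361705355326629553968113600 + 23958891831516315176815741902169176480 + 23186024353080305009821685711776622400 + 22461461092046545478264758033283602950 + 21780810755923922888014310820153796800 + 21140198674867336920719772266619861600 + 20536192998442555865842064487573579840 + 19965743192930262647346451585140980400 + 19426128512040255548769520461218251200 + 18914914603828669876433480449080928800 + 18429916793474088597550570693976289600 + 17969168873637236382611806426626882360 + 17530896462085108665962737977196958400 + 17113494165368796554868387072977983200 + 16715505928964871053592378071280820800 + 16335608066942942166010733115115347600 + 15972594554344210117877161268112784320 + 15625364237945422941401570805762506400 + 15292909679691265006478133129044155200 + 14974307394697696985509838688855735300 + 14668709284601825618458617491123985600 + 14375335098909789106089445141301505888 + 14093465783244891280479848177746574400 + 13822437595105566448162928020482217200 + 13561636885763951986876835038963684800 + 13310495461953508431564301056760653600 + 13068486453554353732808586492092278080 + 12835120624026597416151290304733487400 + 12609943069219113250955653632720619200 + 12392530257680852677663314776984056800 + 12182487371957448394991055204492801600 + 11979445915758157588407870951084588240 + 11783061556483433693515938640411070400 + 11593012176540152504910842855888311200 + 11408996110245864369912258048651988800 + 11230730546023272739132379016641801475 + 11057950076084453158530342416385773760 + 10890405377961961444007155410076898400 + 10727862014111782914992123239777243200 + 10570099337433668460359886133309930800 + 10416909491963615294267713870508337600 + 10268096499221277932921032243786789920 + 10123475421767457116964397986832046400 + 9982871596465131323673225792570490200 + 9846119930760129524718798041987332800 + 9713064256020127774384760230609125600 + 9583556732606526070726296760867670592 + 9457457301914334938216740224540464400 + 9334633181110252666291847494351627200 + 9214958396737044298775285346988144800 + 9098313353740372851955345026140193600 + 8984584436818618191305903213313441180 + 8873663641302338954376200704507102400 + 8765448231042554332981368988598479200 + 8659840421029993437403280205603316800 + 8556747082684398277434193536488991600 + 8456079469946934768287908906647944640 + 8357752964482435526796189035640410400 + 8261686838453901785108876517989371200 + 8167804033471471083005366557557673800 + 8076030954443701744994070304101969600 + 7986297277172105058938580634056392160 + 7898535768631752256093101725989838400 + 7812682118972711470700785402881253200 + 7728674784360101669940561903925540800 + 7646454839845632503239066564522077600 + 7565965841531467950573392179632371520 + 7487153697348848492754919344427867650 = 3699322246041458103739317199996707235031, so H_96 = 3699322246041458103739317199996707235031/718766754945489455304472257065075294400 (already in lowest terms) ≈ 5.14676. (The PNT-adjacent estimate ln(96) + γ ≈ 5.14156 matches within O(1/n).)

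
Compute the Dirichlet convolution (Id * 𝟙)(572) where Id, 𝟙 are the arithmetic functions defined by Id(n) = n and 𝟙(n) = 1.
(Id * 𝟙)(572) = 1176

Divisors of 572: [1, 2, 4, 11, 13, 22, 26, 44, 52, 143, 286, 572]. For each d | 572:
  d = 1: Id(1) · 𝟙(572/1) = 1 · 1 = 1
  d = 2: Id(2) · 𝟙(572/2) = 2 · 1 = 2
  d = 4: Id(4) · 𝟙(572/4) = 4 · 1 = 4
  d = 11: Id(11) · 𝟙(572/11) = 11 · 1 = 11
  d = 13: Id(13) · 𝟙(572/13) = 13 · 1 = 13
  d = 22: Id(22) · 𝟙(572/22) = 22 · 1 = 22
  d = 26: Id(26) · 𝟙(572/26) = 26 · 1 = 26
  d = 44: Id(44) · 𝟙(572/44) = 44 · 1 = 44
  d = 52: Id(52) · 𝟙(572/52) = 52 · 1 = 52
  d = 143: Id(143) · 𝟙(572/143) = 143 · 1 = 143
  d = 286: Id(286) · 𝟙(572/286) = 286 · 1 = 286
  d = 572: Id(572) · 𝟙(572/572) = 572 · 1 = 572
Summing: (Id * 𝟙)(572) = 1 + 2 + 4 + 11 + 13 + 22 + 26 + 44 + 52 + 143 + 286 + 572 = 1176.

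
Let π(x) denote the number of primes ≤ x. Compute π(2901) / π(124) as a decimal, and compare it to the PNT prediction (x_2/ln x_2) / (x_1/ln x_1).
π(2901)/π(124) = 419/30 ≈ 13.9667;  PNT prediction ≈ 14.1445.

π(124) = 30 and π(2901) = 419, so π(2901)/π(124) ≈ 13.9667. The PNT-predicted ratio is (2901/ln(2901)) / (124/ln(124)) ≈ 14.1445. The two agree to within a few percent, as expected.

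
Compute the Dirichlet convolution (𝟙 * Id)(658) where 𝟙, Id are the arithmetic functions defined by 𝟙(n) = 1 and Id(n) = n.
(𝟙 * Id)(658) = 1152

Divisors of 658: [1, 2, 7, 14, 47, 94, 329, 658]. For each d | 658:
  d = 1: 𝟙(1) · Id(658/1) = 1 · 658 = 658
  d = 2: 𝟙(2) · Id(658/2) = 1 · 329 = 329
  d = 7: 𝟙(7) · Id(658/7) = 1 · 94 = 94
  d = 14: 𝟙(14) · Id(658/14) = 1 · 47 = 47
  d = 47: 𝟙(47) · Id(658/47) = 1 · 14 = 14
  d = 94: 𝟙(94) · Id(658/94) = 1 · 7 = 7
  d = 329: 𝟙(329) · Id(658/329) = 1 · 2 = 2
  d = 658: 𝟙(658) · Id(658/658) = 1 · 1 = 1
Summing: (𝟙 * Id)(658) = 658 + 329 + 94 + 47 + 14 + 7 + 2 + 1 = 1152.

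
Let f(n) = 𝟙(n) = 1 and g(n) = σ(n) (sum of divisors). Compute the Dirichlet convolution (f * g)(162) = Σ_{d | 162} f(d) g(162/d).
(𝟙 * σ)(162) = 716

Divisors of 162: [1, 2, 3, 6, 9, 18, 27, 54, 81, 162]. For each d | 162:
  d = 1: 𝟙(1) · σ(162/1) = 1 · 363 = 363
  d = 2: 𝟙(2) · σ(162/2) = 1 · 121 = 121
  d = 3: 𝟙(3) · σ(162/3) = 1 · 120 = 120
  d = 6: 𝟙(6) · σ(162/6) = 1 · 40 = 40
  d = 9: 𝟙(9) · σ(162/9) = 1 · 39 = 39
  d = 18: 𝟙(18) · σ(162/18) = 1 · 13 = 13
  d = 27: 𝟙(27) · σ(162/27) = 1 · 12 = 12
  d = 54: 𝟙(54) · σ(162/54) = 1 · 4 = 4
  d = 81: 𝟙(81) · σ(162/81) = 1 · 3 = 3
  d = 162: 𝟙(162) · σ(162/162) = 1 · 1 = 1
Summing: (𝟙 * σ)(162) = 363 + 121 + 120 + 40 + 39 + 13 + 12 + 4 + 3 + 1 = 716.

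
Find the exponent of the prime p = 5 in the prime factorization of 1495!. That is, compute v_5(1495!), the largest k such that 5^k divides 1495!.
v_5(1495!) = 371

Legendre's formula: v_p(n!) = Σ_{k ≥ 1} ⌊n / p^k⌋. For p = 5, n = 1495, the terms are:
  ⌊1495/5^1⌋ = ⌊1495/5⌋ = 299
  ⌊1495/5^2⌋ = ⌊1495/25⌋ = 59
  ⌊1495/5^3⌋ = ⌊1495/125⌋ = 11
  ⌊1495/5^4⌋ = ⌊1495/625⌋ = 2
(the next term ⌊1495/5^5⌋ = 0, terminating the sum). Summing: v_5(1495!) = 299 + 59 + 11 + 2 = 371.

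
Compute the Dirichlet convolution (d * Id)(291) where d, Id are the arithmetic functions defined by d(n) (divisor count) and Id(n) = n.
(d * Id)(291) = 495

Divisors of 291: [1, 3, 97, 291]. For each d | 291:
  d = 1: d(1) · Id(291/1) = 1 · 291 = 291
  d = 3: d(3) · Id(291/3) = 2 · 97 = 194
  d = 97: d(97) · Id(291/97) = 2 · 3 = 6
  d = 291: d(291) · Id(291/291) = 4 · 1 = 4
Summing: (d * Id)(291) = 291 + 194 + 6 + 4 = 495.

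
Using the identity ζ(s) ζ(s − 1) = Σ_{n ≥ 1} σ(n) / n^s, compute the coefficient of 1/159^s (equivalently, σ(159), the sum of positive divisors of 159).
σ(159) = 216

In the product (Σ m^0/m^s)(Σ k / k^s) = Σ (Σ_{d | n} d) / n^s, the coefficient of 1/n^s is σ(n) = Σ_{d | n} d. For n = 159, divisors are [1, 3, 53, 159]; summing: σ(159) = 216.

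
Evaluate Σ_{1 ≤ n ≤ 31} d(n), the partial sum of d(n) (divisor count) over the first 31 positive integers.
Σ_{n ≤ 31} d(n) = 113

Compute d(n) for each 1 ≤ n ≤ 31: d(1) = 1, d(2) = 2, d(3) = 2, d(4) = 3, d(5) = 2, d(6) = 4, d(7) = 2, d(8) = 4, d(9) = 3, d(10) = 4, d(11) = 2, d(12) = 6, d(13) = 2, d(14) = 4, d(15) = 4, d(16) = 5, d(17) = 2, d(18) = 6, d(19) = 2, d(20) = 6, d(21) = 4, d(22) = 4, d(23) = 2, d(24) = 8, d(25) = 3, d(26) = 4, d(27) = 4, d(28) = 6, d(29) = 2, d(30) = 8, d(31) = 2. Summing all 31 values: 113. (Dirichlet's divisor formula: Σ_{n ≤ x} d(n) = x ln(x) + (2γ − 1) x + O(√x). For x = 31, the asymptotic estimate is ≈ 111.24.)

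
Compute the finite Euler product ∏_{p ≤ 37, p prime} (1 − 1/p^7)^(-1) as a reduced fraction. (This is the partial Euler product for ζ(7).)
∏ = 390612576496222063474132638651406606464249171649995563732972174614898335928125/387378248056510136247638717957281013418108703654497719879651674737546587052032

The primes p ≤ 37 are [2, 3, 5, 7, 11, 13, 17, 19, 23, 29, 31, 37]. For each prime, (1 − 1/p^7)^(-1) = p^7 / (p^7 − 1). The product is (1 − 1/2^7)^(-1), (1 − 1/3^7)^(-1), (1 − 1/5^7)^(-1), (1 − 1/7^7)^(-1), (1 − 1/11^7)^(-1), (1 − 1/13^7)^(-1), (1 − 1/17^7)^(-1), (1 − 1/19^7)^(-1), (1 − 1/23^7)^(-1), (1 − 1/29^7)^(-1), (1 − 1/31^7)^(-1), (1 − 1/37^7)^(-1) = ∏ p^7 / (p^7 − 1) = 390612576496222063474132638651406606464249171649995563732972174614898335928125/387378248056510136247638717957281013418108703654497719879651674737546587052032.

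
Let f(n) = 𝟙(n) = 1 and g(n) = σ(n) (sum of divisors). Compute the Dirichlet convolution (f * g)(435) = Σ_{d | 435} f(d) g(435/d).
(𝟙 * σ)(435) = 1085

Divisors of 435: [1, 3, 5, 15, 29, 87, 145, 435]. For each d | 435:
  d = 1: 𝟙(1) · σ(435/1) = 1 · 720 = 720
  d = 3: 𝟙(3) · σ(435/3) = 1 · 180 = 180
  d = 5: 𝟙(5) · σ(435/5) = 1 · 120 = 120
  d = 15: 𝟙(15) · σ(435/15) = 1 · 30 = 30
  d = 29: 𝟙(29) · σ(435/29) = 1 · 24 = 24
  d = 87: 𝟙(87) · σ(435/87) = 1 · 6 = 6
  d = 145: 𝟙(145) · σ(435/145) = 1 · 4 = 4
  d = 435: 𝟙(435) · σ(435/435) = 1 · 1 = 1
Summing: (𝟙 * σ)(435) = 720 + 180 + 120 + 30 + 24 + 6 + 4 + 1 = 1085.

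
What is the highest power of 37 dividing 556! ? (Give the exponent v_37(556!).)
v_37(556!) = 15

Legendre's formula: v_p(n!) = Σ_{k ≥ 1} ⌊n / p^k⌋. For p = 37, n = 556, the terms are:
  ⌊556/37^1⌋ = ⌊556/37⌋ = 15
(the next term ⌊556/37^2⌋ = 0, terminating the sum). Summing: v_37(556!) = 15 = 15.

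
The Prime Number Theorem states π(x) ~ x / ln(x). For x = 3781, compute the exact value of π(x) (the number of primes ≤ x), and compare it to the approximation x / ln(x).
π(3781) = 526;  x/ln(x) ≈ 458.98;  relative error ≈ 12.74%.

Directly count primes up to 3781: π(3781) = 526. The PNT approximation gives 3781/ln(3781) ≈ 3781/8.23774 ≈ 458.98. Relative error (π(x) − x/ln(x)) / π(x) ≈ 12.74%; the approximation is known to undercount slightly (Li(x) is a better estimate).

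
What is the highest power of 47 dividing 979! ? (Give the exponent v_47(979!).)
v_47(979!) = 20

Legendre's formula: v_p(n!) = Σ_{k ≥ 1} ⌊n / p^k⌋. For p = 47, n = 979, the terms are:
  ⌊979/47^1⌋ = ⌊979/47⌋ = 20
(the next term ⌊979/47^2⌋ = 0, terminating the sum). Summing: v_47(979!) = 20 = 20.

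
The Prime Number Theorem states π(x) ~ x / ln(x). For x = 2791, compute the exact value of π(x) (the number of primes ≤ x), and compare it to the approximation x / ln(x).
π(2791) = 406;  x/ln(x) ≈ 351.77;  relative error ≈ 13.36%.

Directly count primes up to 2791: π(2791) = 406. The PNT approximation gives 2791/ln(2791) ≈ 2791/7.93416 ≈ 351.77. Relative error (π(x) − x/ln(x)) / π(x) ≈ 13.36%; the approximation is known to undercount slightly (Li(x) is a better estimate).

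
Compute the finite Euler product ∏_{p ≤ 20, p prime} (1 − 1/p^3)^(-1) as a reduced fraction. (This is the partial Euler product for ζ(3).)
∏ = 3674541645775/3057655868928

The primes p ≤ 20 are [2, 3, 5, 7, 11, 13, 17, 19]. For each prime, (1 − 1/p^3)^(-1) = p^3 / (p^3 − 1). The product is (1 − 1/2^3)^(-1), (1 − 1/3^3)^(-1), (1 − 1/5^3)^(-1), (1 − 1/7^3)^(-1), (1 − 1/11^3)^(-1), (1 − 1/13^3)^(-1), (1 − 1/17^3)^(-1), (1 − 1/19^3)^(-1) = ∏ p^3 / (p^3 − 1) = 3674541645775/3057655868928.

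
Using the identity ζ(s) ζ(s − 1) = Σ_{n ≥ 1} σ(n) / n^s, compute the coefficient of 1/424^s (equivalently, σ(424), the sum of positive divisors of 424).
σ(424) = 810

In the product (Σ m^0/m^s)(Σ k / k^s) = Σ (Σ_{d | n} d) / n^s, the coefficient of 1/n^s is σ(n) = Σ_{d | n} d. For n = 424, divisors are [1, 2, 4, 8, 53, 106, 212, 424]; summing: σ(424) = 810.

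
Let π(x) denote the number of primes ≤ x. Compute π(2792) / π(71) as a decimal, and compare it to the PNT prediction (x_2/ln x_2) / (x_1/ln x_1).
π(2792)/π(71) = 406/20 ≈ 20.3000;  PNT prediction ≈ 21.1261.

π(71) = 20 and π(2792) = 406, so π(2792)/π(71) ≈ 20.3000. The PNT-predicted ratio is (2792/ln(2792)) / (71/ln(71)) ≈ 21.1261. The two agree to within a few percent, as expected.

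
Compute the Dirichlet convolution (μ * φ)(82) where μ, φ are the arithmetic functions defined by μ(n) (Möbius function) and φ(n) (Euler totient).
(μ * φ)(82) = 0

Divisors of 82: [1, 2, 41, 82]. For each d | 82:
  d = 1: μ(1) · φ(82/1) = 1 · 40 = 40
  d = 2: μ(2) · φ(82/2) = -1 · 40 = -40
  d = 41: μ(41) · φ(82/41) = -1 · 1 = -1
  d = 82: μ(82) · φ(82/82) = 1 · 1 = 1
Summing: (μ * φ)(82) = 40 + -40 + -1 + 1 = 0.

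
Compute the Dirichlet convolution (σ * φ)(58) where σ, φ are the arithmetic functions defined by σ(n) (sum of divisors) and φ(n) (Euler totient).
(σ * φ)(58) = 232

Divisors of 58: [1, 2, 29, 58]. For each d | 58:
  d = 1: σ(1) · φ(58/1) = 1 · 28 = 28
  d = 2: σ(2) · φ(58/2) = 3 · 28 = 84
  d = 29: σ(29) · φ(58/29) = 30 · 1 = 30
  d = 58: σ(58) · φ(58/58) = 90 · 1 = 90
Summing: (σ * φ)(58) = 28 + 84 + 30 + 90 = 232.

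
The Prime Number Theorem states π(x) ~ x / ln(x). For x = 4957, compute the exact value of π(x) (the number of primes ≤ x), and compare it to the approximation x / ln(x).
π(4957) = 663;  x/ln(x) ≈ 582.59;  relative error ≈ 12.13%.

Directly count primes up to 4957: π(4957) = 663. The PNT approximation gives 4957/ln(4957) ≈ 4957/8.50856 ≈ 582.59. Relative error (π(x) − x/ln(x)) / π(x) ≈ 12.13%; the approximation is known to undercount slightly (Li(x) is a better estimate).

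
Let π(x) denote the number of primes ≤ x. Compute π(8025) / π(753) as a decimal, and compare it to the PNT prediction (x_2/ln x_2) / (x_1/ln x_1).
π(8025)/π(753) = 1010/133 ≈ 7.5940;  PNT prediction ≈ 7.8524.

π(753) = 133 and π(8025) = 1010, so π(8025)/π(753) ≈ 7.5940. The PNT-predicted ratio is (8025/ln(8025)) / (753/ln(753)) ≈ 7.8524. The two agree to within a few percent, as expected.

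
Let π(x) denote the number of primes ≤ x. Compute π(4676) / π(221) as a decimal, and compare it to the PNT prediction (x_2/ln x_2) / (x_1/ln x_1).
π(4676)/π(221) = 632/47 ≈ 13.4468;  PNT prediction ≈ 13.5164.

π(221) = 47 and π(4676) = 632, so π(4676)/π(221) ≈ 13.4468. The PNT-predicted ratio is (4676/ln(4676)) / (221/ln(221)) ≈ 13.5164. The two agree to within a few percent, as expected.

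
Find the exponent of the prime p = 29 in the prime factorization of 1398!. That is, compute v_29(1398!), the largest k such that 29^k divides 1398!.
v_29(1398!) = 49

Legendre's formula: v_p(n!) = Σ_{k ≥ 1} ⌊n / p^k⌋. For p = 29, n = 1398, the terms are:
  ⌊1398/29^1⌋ = ⌊1398/29⌋ = 48
  ⌊1398/29^2⌋ = ⌊1398/841⌋ = 1
(the next term ⌊1398/29^3⌋ = 0, terminating the sum). Summing: v_29(1398!) = 48 + 1 = 49.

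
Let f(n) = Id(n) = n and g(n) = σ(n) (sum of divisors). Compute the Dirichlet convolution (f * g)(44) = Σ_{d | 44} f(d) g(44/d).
(Id * σ)(44) = 391

Divisors of 44: [1, 2, 4, 11, 22, 44]. For each d | 44:
  d = 1: Id(1) · σ(44/1) = 1 · 84 = 84
  d = 2: Id(2) · σ(44/2) = 2 · 36 = 72
  d = 4: Id(4) · σ(44/4) = 4 · 12 = 48
  d = 11: Id(11) · σ(44/11) = 11 · 7 = 77
  d = 22: Id(22) · σ(44/22) = 22 · 3 = 66
  d = 44: Id(44) · σ(44/44) = 44 · 1 = 44
Summing: (Id * σ)(44) = 84 + 72 + 48 + 77 + 66 + 44 = 391.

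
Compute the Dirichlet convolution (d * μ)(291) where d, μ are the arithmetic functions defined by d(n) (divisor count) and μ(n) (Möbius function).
(d * μ)(291) = 1

Divisors of 291: [1, 3, 97, 291]. For each d | 291:
  d = 1: d(1) · μ(291/1) = 1 · 1 = 1
  d = 3: d(3) · μ(291/3) = 2 · -1 = -2
  d = 97: d(97) · μ(291/97) = 2 · -1 = -2
  d = 291: d(291) · μ(291/291) = 4 · 1 = 4
Summing: (d * μ)(291) = 1 + -2 + -2 + 4 = 1.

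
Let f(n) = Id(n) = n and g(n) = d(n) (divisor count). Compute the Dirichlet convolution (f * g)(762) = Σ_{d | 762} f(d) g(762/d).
(Id * d)(762) = 2580

Divisors of 762: [1, 2, 3, 6, 127, 254, 381, 762]. For each d | 762:
  d = 1: Id(1) · d(762/1) = 1 · 8 = 8
  d = 2: Id(2) · d(762/2) = 2 · 4 = 8
  d = 3: Id(3) · d(762/3) = 3 · 4 = 12
  d = 6: Id(6) · d(762/6) = 6 · 2 = 12
  d = 127: Id(127) · d(762/127) = 127 · 4 = 508
  d = 254: Id(254) · d(762/254) = 254 · 2 = 508
  d = 381: Id(381) · d(762/381) = 381 · 2 = 762
  d = 762: Id(762) · d(762/762) = 762 · 1 = 762
Summing: (Id * d)(762) = 8 + 8 + 12 + 12 + 508 + 508 + 762 + 762 = 2580.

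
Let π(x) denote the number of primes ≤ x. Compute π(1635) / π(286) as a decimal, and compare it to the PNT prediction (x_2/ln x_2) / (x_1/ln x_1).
π(1635)/π(286) = 258/61 ≈ 4.2295;  PNT prediction ≈ 4.3698.

π(286) = 61 and π(1635) = 258, so π(1635)/π(286) ≈ 4.2295. The PNT-predicted ratio is (1635/ln(1635)) / (286/ln(286)) ≈ 4.3698. The two agree to within a few percent, as expected.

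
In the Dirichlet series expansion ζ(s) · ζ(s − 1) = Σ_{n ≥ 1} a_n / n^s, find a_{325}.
σ(325) = 434

In the product (Σ m^0/m^s)(Σ k / k^s) = Σ (Σ_{d | n} d) / n^s, the coefficient of 1/n^s is σ(n) = Σ_{d | n} d. For n = 325, divisors are [1, 5, 13, 25, 65, 325]; summing: σ(325) = 434.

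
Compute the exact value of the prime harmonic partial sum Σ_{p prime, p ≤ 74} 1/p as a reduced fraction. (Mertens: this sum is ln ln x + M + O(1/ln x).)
Σ 1/p = 71544353681891529224514036059/40729680599249024150621323470

π(74) = 21, so the primes ≤ 74 are [2, 3, 5, 7, 11, 13, 17, 19, 23, 29, 31, 37, 41, 43, 47, 53, 59, 61, 67, 71, 73]. Summing 1/p over these primes: 71544353681891529224514036059/40729680599249024150621323470 ≈ 1.7566. Mertens estimate ln ln(74) + 0.2615 ≈ 1.7211.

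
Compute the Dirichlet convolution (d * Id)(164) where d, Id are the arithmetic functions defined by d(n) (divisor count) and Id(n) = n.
(d * Id)(164) = 473

Divisors of 164: [1, 2, 4, 41, 82, 164]. For each d | 164:
  d = 1: d(1) · Id(164/1) = 1 · 164 = 164
  d = 2: d(2) · Id(164/2) = 2 · 82 = 164
  d = 4: d(4) · Id(164/4) = 3 · 41 = 123
  d = 41: d(41) · Id(164/41) = 2 · 4 = 8
  d = 82: d(82) · Id(164/82) = 4 · 2 = 8
  d = 164: d(164) · Id(164/164) = 6 · 1 = 6
Summing: (d * Id)(164) = 164 + 164 + 123 + 8 + 8 + 6 = 473.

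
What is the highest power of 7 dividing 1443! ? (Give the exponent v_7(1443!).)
v_7(1443!) = 239

Legendre's formula: v_p(n!) = Σ_{k ≥ 1} ⌊n / p^k⌋. For p = 7, n = 1443, the terms are:
  ⌊1443/7^1⌋ = ⌊1443/7⌋ = 206
  ⌊1443/7^2⌋ = ⌊1443/49⌋ = 29
  ⌊1443/7^3⌋ = ⌊1443/343⌋ = 4
(the next term ⌊1443/7^4⌋ = 0, terminating the sum). Summing: v_7(1443!) = 206 + 29 + 4 = 239.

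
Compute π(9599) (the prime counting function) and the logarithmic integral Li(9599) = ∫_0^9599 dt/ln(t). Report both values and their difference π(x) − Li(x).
π(9599) = 1184;  Li(9599) ≈ 1202.50;  π(x) − Li(x) ≈ -18.50.

Direct count of primes ≤ 9599 gives π(9599) = 1184. Numerical evaluation of the logarithmic integral gives Li(9599) ≈ 1202.50. The difference π(x) − Li(x) ≈ -18.50 is typically negative for small/moderate x (Li(x) overestimates), though Littlewood's theorem shows this sign changes infinitely often.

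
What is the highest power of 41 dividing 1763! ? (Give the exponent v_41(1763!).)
v_41(1763!) = 44

Legendre's formula: v_p(n!) = Σ_{k ≥ 1} ⌊n / p^k⌋. For p = 41, n = 1763, the terms are:
  ⌊1763/41^1⌋ = ⌊1763/41⌋ = 43
  ⌊1763/41^2⌋ = ⌊1763/1681⌋ = 1
(the next term ⌊1763/41^3⌋ = 0, terminating the sum). Summing: v_41(1763!) = 43 + 1 = 44.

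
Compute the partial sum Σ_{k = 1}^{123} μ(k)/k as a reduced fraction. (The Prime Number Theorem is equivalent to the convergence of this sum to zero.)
Σ μ(k)/k = 23090940688334333795050585396213953208427071/3161005464041760778814520629154366249327468699

Values of μ(k) for 1 ≤ k ≤ 123: μ(1) = 1, μ(2) = -1, μ(3) = -1, μ(5) = -1, μ(6) = 1, μ(7) = -1, μ(10) = 1, μ(11) = -1, μ(13) = -1, μ(14) = 1, μ(15) = 1, μ(17) = -1, μ(19) = -1, μ(21) = 1, μ(22) = 1, μ(23) = -1, μ(26) = 1, μ(29) = -1, μ(30) = -1, μ(31) = -1, μ(33) = 1, μ(34) = 1, μ(35) = 1, μ(37) = -1, μ(38) = 1, μ(39) = 1, μ(41) = -1, μ(42) = -1, μ(43) = -1, μ(46) = 1, μ(47) = -1, μ(51) = 1, μ(53) = -1, μ(55) = 1, μ(57) = 1, μ(58) = 1, μ(59) = -1, μ(61) = -1, μ(62) = 1, μ(65) = 1, μ(66) = -1, μ(67) = -1, μ(69) = 1, μ(70) = -1, μ(71) = -1, μ(73) = -1, μ(74) = 1, μ(77) = 1, μ(78) = -1, μ(79) = -1, μ(82) = 1, μ(83) = -1, μ(85) = 1, μ(86) = 1, μ(87) = 1, μ(89) = -1, μ(91) = 1, μ(93) = 1, μ(94) = 1, μ(95) = 1, μ(97) = -1, μ(101) = -1, μ(102) = -1, μ(103) = -1, μ(105) = -1, μ(106) = 1, μ(107) = -1, μ(109) = -1, μ(110) = -1, μ(111) = 1, μ(113) = -1, μ(114) = -1, μ(115) = 1, μ(118) = 1, μ(119) = 1, μ(122) = 1, μ(123) = 1, with μ = 0 on non-squarefree integers. Summing μ(k)/k for k where μ(k) ≠ 0 gives 23090940688334333795050585396213953208427071/3161005464041760778814520629154366249327468699 ≈ 0.0073. (PNT ⟺ this sum → 0 as n → ∞.)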